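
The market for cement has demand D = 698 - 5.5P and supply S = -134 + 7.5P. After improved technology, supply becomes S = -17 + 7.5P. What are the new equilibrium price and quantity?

P' = 55, Q' = 395.5

Original equilibrium: P* = 64, Q* = 346.
New equilibrium: 698 - 5.5P = -17 + 7.5P, so 715 = 13P and P' = 55; Q' = 698 − 5.5(55) = 395.5.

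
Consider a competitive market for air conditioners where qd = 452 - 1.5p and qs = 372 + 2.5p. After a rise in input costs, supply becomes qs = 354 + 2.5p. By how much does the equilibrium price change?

Original equilibrium: p* = 20, q* = 422.
New equilibrium: 452 - 1.5p = 354 + 2.5p, so 98 = 4p and p' = 24.5; q' = 452 − 1.5(24.5) = 415.25.
Change in price: 24.5 − 20 = 4.5.

Δp = 4.5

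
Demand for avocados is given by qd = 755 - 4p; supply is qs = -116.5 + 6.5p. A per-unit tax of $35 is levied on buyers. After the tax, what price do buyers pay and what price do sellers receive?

Pre-tax equilibrium: p* = 83, q* = 423.
Tax on buyers shifts demand to qd = 755 − 4(p + 35) = 615 - 4p.
615 - 4p = -116.5 + 6.5p gives seller price ps = 209/3; buyers pay pb = 209/3 + 35 = 314/3.
New quantity: q = 755 − 4(314/3) = 1009/3.

Buyers pay 314/3, sellers receive 209/3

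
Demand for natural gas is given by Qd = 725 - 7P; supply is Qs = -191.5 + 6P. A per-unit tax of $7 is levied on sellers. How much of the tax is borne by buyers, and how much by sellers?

Buyers bear 42/13, sellers bear 49/13

Pre-tax equilibrium: P* = 70.5, Q* = 231.5.
Tax on sellers shifts supply to Qs = -191.5 + 6(P − 7) = -233.5 + 6P.
725 - 7P = -233.5 + 6P gives buyer price Pb = 1917/26; sellers receive Ps = 1917/26 − 7 = 1735/26.
New quantity: Q = 725 − 7(1917/26) = 5431/26.
Buyer burden = 1917/26 − 70.5 = 42/13; seller burden = 70.5 − 1735/26 = 49/13.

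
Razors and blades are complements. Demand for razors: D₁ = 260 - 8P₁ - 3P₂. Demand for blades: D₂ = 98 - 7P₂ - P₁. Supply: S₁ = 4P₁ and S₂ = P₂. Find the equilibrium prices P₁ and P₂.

P₁ = 1786/93, P₂ = 916/93

Market 1: 260 - 8P₁ - 3P₂ = 4P₁ → 12P₁ + 3P₂ = 260.
Market 2: 8P₂ + P₁ = 98.
Eliminating P₂: 8×(1) − 3×(2) gives 93P₁ = 1786, so P₁ = 1786/93.
Back-substitute into (2): P₂ = (98 − 1×1786/93) / 8 = 916/93.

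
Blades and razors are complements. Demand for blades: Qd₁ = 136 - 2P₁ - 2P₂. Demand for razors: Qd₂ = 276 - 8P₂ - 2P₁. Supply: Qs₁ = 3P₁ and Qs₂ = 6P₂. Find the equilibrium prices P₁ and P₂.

P₁ = 676/33, P₂ = 554/33

Market 1: 136 - 2P₁ - 2P₂ = 3P₁ → 5P₁ + 2P₂ = 136.
Market 2: 14P₂ + 2P₁ = 276.
Eliminating P₂: 14×(1) − 2×(2) gives 66P₁ = 1352, so P₁ = 676/33.
Back-substitute into (2): P₂ = (276 − 2×676/33) / 14 = 554/33.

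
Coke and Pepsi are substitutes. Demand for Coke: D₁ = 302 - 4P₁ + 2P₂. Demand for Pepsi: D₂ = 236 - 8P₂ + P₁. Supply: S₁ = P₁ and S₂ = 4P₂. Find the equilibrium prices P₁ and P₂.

Market 1: 302 - 4P₁ + 2P₂ = P₁ → 5P₁ - 2P₂ = 302.
Market 2: 12P₂ - P₁ = 236.
Eliminating P₂: 12×(1) + 2×(2) gives 58P₁ = 4096, so P₁ = 2048/29.
Back-substitute into (2): P₂ = (236 + 1×2048/29) / 12 = 741/29.

P₁ = 2048/29, P₂ = 741/29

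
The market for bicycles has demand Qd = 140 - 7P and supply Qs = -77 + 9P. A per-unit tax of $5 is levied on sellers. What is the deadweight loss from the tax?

Pre-tax equilibrium: P* = 13.5625, Q* = 45.0625.
Tax on sellers shifts supply to Qs = -77 + 9(P − 5) = -122 + 9P.
140 - 7P = -122 + 9P gives buyer price Pb = 16.375; sellers receive Ps = 16.375 − 5 = 11.375.
New quantity: Q = 140 − 7(16.375) = 25.375.
DWL = ½ × 5 × (45.0625 − 25.375) = 49.21875.

Deadweight loss = 49.21875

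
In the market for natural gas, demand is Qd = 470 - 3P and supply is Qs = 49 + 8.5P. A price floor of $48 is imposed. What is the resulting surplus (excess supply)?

Surplus = 131

Equilibrium price would be P* = 842/23, so the floor at 48 binds.
At P = 48: Qd = 326, Qs = 457.
Surplus = 457 − 326 = 131.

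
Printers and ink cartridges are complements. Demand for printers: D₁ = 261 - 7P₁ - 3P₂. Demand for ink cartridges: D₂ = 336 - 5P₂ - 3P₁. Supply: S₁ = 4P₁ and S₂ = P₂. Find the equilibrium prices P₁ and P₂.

Market 1: 261 - 7P₁ - 3P₂ = 4P₁ → 11P₁ + 3P₂ = 261.
Market 2: 6P₂ + 3P₁ = 336.
Eliminating P₂: 6×(1) − 3×(2) gives 57P₁ = 558, so P₁ = 186/19.
Back-substitute into (2): P₂ = (336 − 3×186/19) / 6 = 971/19.

P₁ = 186/19, P₂ = 971/19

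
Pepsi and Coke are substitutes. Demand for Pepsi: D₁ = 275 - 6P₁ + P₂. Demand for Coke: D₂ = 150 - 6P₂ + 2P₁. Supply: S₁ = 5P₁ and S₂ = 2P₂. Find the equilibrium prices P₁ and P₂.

P₁ = 1175/43, P₂ = 1100/43

Market 1: 275 - 6P₁ + P₂ = 5P₁ → 11P₁ - P₂ = 275.
Market 2: 8P₂ - 2P₁ = 150.
Eliminating P₂: 8×(1) + 1×(2) gives 86P₁ = 2350, so P₁ = 1175/43.
Back-substitute into (2): P₂ = (150 + 2×1175/43) / 8 = 1100/43.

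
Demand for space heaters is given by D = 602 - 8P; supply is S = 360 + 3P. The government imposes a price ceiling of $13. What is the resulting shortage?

Shortage = 99

Equilibrium price would be P* = 22, so the ceiling at 13 binds.
At P = 13: D = 602 − 8(13) = 498, S = 360 + 3(13) = 399.
Shortage = 498 − 399 = 99.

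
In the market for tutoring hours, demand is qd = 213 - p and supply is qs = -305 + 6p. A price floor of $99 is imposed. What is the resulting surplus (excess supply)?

Surplus = 175

Equilibrium price would be p* = 74, so the floor at 99 binds.
At p = 99: qd = 114, qs = 289.
Surplus = 289 − 114 = 175.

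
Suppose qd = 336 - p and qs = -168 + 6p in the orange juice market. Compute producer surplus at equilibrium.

Equilibrium: 336 - p = -168 + 6p gives p* = 72, q* = 264.
Supply starts at p = 28 (where qs = 0).
PS = ½(72 − 28)(264) = 5808.

Producer surplus = 5808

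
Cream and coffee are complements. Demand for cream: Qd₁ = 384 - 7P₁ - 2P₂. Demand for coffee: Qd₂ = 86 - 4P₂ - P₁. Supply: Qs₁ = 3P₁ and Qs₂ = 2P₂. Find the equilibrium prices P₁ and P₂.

Market 1: 384 - 7P₁ - 2P₂ = 3P₁ → 10P₁ + 2P₂ = 384.
Market 2: 6P₂ + P₁ = 86.
Eliminating P₂: 6×(1) − 2×(2) gives 58P₁ = 2132, so P₁ = 1066/29.
Back-substitute into (2): P₂ = (86 − 1×1066/29) / 6 = 238/29.

P₁ = 1066/29, P₂ = 238/29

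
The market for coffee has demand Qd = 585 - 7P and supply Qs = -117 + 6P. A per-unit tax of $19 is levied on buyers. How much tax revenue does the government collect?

Pre-tax equilibrium: P* = 54, Q* = 207.
Tax on buyers shifts demand to Qd = 585 − 7(P + 19) = 452 - 7P.
452 - 7P = -117 + 6P gives seller price Ps = 569/13; buyers pay Pb = 569/13 + 19 = 816/13.
New quantity: Q = 585 − 7(816/13) = 1893/13.
Revenue = 19 × 1893/13 = 35967/13.

Tax revenue = 35967/13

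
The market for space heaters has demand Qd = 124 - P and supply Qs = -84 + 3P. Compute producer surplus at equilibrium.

Producer surplus = 864

Equilibrium: 124 - P = -84 + 3P gives P* = 52, Q* = 72.
Supply starts at P = 28 (where Qs = 0).
PS = ½(52 − 28)(72) = 864.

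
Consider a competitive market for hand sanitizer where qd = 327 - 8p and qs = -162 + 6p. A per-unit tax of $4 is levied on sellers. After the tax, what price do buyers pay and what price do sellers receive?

Pre-tax equilibrium: p* = 489/14, q* = 333/7.
Tax on sellers shifts supply to qs = -162 + 6(p − 4) = -186 + 6p.
327 - 8p = -186 + 6p gives buyer price pb = 513/14; sellers receive ps = 513/14 − 4 = 457/14.
New quantity: q = 327 − 8(513/14) = 237/7.

Buyers pay 513/14, sellers receive 457/14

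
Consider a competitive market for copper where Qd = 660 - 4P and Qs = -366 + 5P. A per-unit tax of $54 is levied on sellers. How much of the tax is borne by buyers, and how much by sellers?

Pre-tax equilibrium: P* = 114, Q* = 204.
Tax on sellers shifts supply to Qs = -366 + 5(P − 54) = -636 + 5P.
660 - 4P = -636 + 5P gives buyer price Pb = 144; sellers receive Ps = 144 − 54 = 90.
New quantity: Q = 660 − 4(144) = 84.
Buyer burden = 144 − 114 = 30; seller burden = 114 − 90 = 24.

Buyers bear $30, sellers bear $24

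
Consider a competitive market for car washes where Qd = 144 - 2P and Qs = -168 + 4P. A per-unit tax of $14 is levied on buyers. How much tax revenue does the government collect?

Pre-tax equilibrium: P* = 52, Q* = 40.
Tax on buyers shifts demand to Qd = 144 − 2(P + 14) = 116 - 2P.
116 - 2P = -168 + 4P gives seller price Ps = 142/3; buyers pay Pb = 142/3 + 14 = 184/3.
New quantity: Q = 144 − 2(184/3) = 64/3.
Revenue = 14 × 64/3 = 896/3.

Tax revenue = 896/3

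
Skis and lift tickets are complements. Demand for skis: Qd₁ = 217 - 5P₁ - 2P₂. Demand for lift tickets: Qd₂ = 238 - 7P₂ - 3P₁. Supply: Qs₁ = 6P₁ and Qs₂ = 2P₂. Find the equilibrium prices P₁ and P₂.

P₁ = 1477/93, P₂ = 1967/93

Market 1: 217 - 5P₁ - 2P₂ = 6P₁ → 11P₁ + 2P₂ = 217.
Market 2: 9P₂ + 3P₁ = 238.
Eliminating P₂: 9×(1) − 2×(2) gives 93P₁ = 1477, so P₁ = 1477/93.
Back-substitute into (2): P₂ = (238 − 3×1477/93) / 9 = 1967/93.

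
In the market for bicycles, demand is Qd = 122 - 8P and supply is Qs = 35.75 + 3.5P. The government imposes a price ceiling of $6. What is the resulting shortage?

Equilibrium price would be P* = 7.5, so the ceiling at 6 binds.
At P = 6: Qd = 122 − 8(6) = 74, Qs = 35.75 + 3.5(6) = 56.75.
Shortage = 74 − 56.75 = 17.25.

Shortage = 17.25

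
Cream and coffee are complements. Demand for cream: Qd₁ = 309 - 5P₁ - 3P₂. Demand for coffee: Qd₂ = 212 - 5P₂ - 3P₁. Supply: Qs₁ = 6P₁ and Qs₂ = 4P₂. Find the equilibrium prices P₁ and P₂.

P₁ = 143/6, P₂ = 281/18

Market 1: 309 - 5P₁ - 3P₂ = 6P₁ → 11P₁ + 3P₂ = 309.
Market 2: 9P₂ + 3P₁ = 212.
Eliminating P₂: 9×(1) − 3×(2) gives 90P₁ = 2145, so P₁ = 143/6.
Back-substitute into (2): P₂ = (212 − 3×143/6) / 9 = 281/18.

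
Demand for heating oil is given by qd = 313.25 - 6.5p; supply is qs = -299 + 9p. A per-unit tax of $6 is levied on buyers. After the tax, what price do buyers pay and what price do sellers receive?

Buyers pay 2665/62, sellers receive 2293/62

Pre-tax equilibrium: p* = 39.5, q* = 56.5.
Tax on buyers shifts demand to qd = 313.25 − 6.5(p + 6) = 274.25 - 6.5p.
274.25 - 6.5p = -299 + 9p gives seller price ps = 2293/62; buyers pay pb = 2293/62 + 6 = 2665/62.
New quantity: q = 313.25 − 6.5(2665/62) = 2099/62.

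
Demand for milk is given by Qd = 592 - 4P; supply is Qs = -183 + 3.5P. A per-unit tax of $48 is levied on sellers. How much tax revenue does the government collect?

Tax revenue = 4275.2

Pre-tax equilibrium: P* = 310/3, Q* = 536/3.
Tax on sellers shifts supply to Qs = -183 + 3.5(P − 48) = -351 + 3.5P.
592 - 4P = -351 + 3.5P gives buyer price Pb = 1886/15; sellers receive Ps = 1886/15 − 48 = 1166/15.
New quantity: Q = 592 − 4(1886/15) = 1336/15.
Revenue = 48 × 1336/15 = 4275.2.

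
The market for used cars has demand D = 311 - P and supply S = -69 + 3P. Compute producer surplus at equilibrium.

Producer surplus = 7776

Equilibrium: 311 - P = -69 + 3P gives P* = 95, Q* = 216.
Supply starts at P = 23 (where S = 0).
PS = ½(95 − 23)(216) = 7776.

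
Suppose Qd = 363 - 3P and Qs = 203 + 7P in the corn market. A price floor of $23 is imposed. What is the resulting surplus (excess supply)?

Surplus = 70

Equilibrium price would be P* = 16, so the floor at 23 binds.
At P = 23: Qd = 294, Qs = 364.
Surplus = 364 − 294 = 70.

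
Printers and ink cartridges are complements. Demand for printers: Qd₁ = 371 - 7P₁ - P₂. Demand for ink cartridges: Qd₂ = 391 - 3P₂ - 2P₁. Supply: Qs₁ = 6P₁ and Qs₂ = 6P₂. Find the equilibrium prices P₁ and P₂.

P₁ = 2948/115, P₂ = 4341/115

Market 1: 371 - 7P₁ - P₂ = 6P₁ → 13P₁ + P₂ = 371.
Market 2: 9P₂ + 2P₁ = 391.
Eliminating P₂: 9×(1) − 1×(2) gives 115P₁ = 2948, so P₁ = 2948/115.
Back-substitute into (2): P₂ = (391 − 2×2948/115) / 9 = 4341/115.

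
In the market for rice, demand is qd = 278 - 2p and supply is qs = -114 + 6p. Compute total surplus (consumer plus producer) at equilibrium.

Equilibrium: 278 - 2p = -114 + 6p gives p* = 49, q* = 180.
Demand choke price: p = 139; supply starts at p = 19.
CS = ½(139 − 49)(180) = 8100; PS = ½(49 − 19)(180) = 2700.

Total surplus = 10800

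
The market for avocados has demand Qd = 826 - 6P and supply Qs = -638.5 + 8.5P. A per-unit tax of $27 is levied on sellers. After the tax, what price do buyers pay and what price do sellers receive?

Buyers pay 3388/29, sellers receive 2605/29

Pre-tax equilibrium: P* = 101, Q* = 220.
Tax on sellers shifts supply to Qs = -638.5 + 8.5(P − 27) = -868 + 8.5P.
826 - 6P = -868 + 8.5P gives buyer price Pb = 3388/29; sellers receive Ps = 3388/29 − 27 = 2605/29.
New quantity: Q = 826 − 6(3388/29) = 3626/29.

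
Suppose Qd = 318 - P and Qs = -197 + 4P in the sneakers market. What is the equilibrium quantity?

Q* = 215

Set Qd = Qs: 318 - P = -197 + 4P.
515 = 5P, so P* = 103.
Q* = 318 − 1(103) = 215.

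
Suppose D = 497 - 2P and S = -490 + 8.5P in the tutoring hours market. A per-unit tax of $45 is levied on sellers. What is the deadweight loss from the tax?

Pre-tax equilibrium: P* = 94, Q* = 309.
Tax on sellers shifts supply to S = -490 + 8.5(P − 45) = -872.5 + 8.5P.
497 - 2P = -872.5 + 8.5P gives buyer price Pb = 913/7; sellers receive Ps = 913/7 − 45 = 598/7.
New quantity: Q = 497 − 2(913/7) = 1653/7.
DWL = ½ × 45 × (309 − 1653/7) = 11475/7.

Deadweight loss = 11475/7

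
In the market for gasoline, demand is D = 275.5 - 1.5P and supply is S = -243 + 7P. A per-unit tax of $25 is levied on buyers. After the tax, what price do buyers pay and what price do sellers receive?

Buyers pay 1387/17, sellers receive 962/17

Pre-tax equilibrium: P* = 61, Q* = 184.
Tax on buyers shifts demand to D = 275.5 − 1.5(P + 25) = 238 - 1.5P.
238 - 1.5P = -243 + 7P gives seller price Ps = 962/17; buyers pay Pb = 962/17 + 25 = 1387/17.
New quantity: Q = 275.5 − 1.5(1387/17) = 2603/17.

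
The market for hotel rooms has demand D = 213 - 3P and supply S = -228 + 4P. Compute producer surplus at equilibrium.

Producer surplus = 72

Equilibrium: 213 - 3P = -228 + 4P gives P* = 63, Q* = 24.
Supply starts at P = 57 (where S = 0).
PS = ½(63 − 57)(24) = 72.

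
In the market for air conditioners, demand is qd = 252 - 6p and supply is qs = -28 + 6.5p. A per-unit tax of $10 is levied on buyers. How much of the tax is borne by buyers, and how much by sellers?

Buyers bear $5.2, sellers bear $4.8

Pre-tax equilibrium: p* = 22.4, q* = 117.6.
Tax on buyers shifts demand to qd = 252 − 6(p + 10) = 192 - 6p.
192 - 6p = -28 + 6.5p gives seller price ps = 17.6; buyers pay pb = 17.6 + 10 = 27.6.
New quantity: q = 252 − 6(27.6) = 86.4.
Buyer burden = 27.6 − 22.4 = 5.2; seller burden = 22.4 − 17.6 = 4.8.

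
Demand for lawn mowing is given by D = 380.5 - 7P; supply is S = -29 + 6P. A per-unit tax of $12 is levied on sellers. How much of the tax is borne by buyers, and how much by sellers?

Pre-tax equilibrium: P* = 31.5, Q* = 160.
Tax on sellers shifts supply to S = -29 + 6(P − 12) = -101 + 6P.
380.5 - 7P = -101 + 6P gives buyer price Pb = 963/26; sellers receive Ps = 963/26 − 12 = 651/26.
New quantity: Q = 380.5 − 7(963/26) = 1576/13.
Buyer burden = 963/26 − 31.5 = 72/13; seller burden = 31.5 − 651/26 = 84/13.

Buyers bear 72/13, sellers bear 84/13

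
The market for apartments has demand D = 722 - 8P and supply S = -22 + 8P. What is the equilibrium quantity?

Set D = S: 722 - 8P = -22 + 8P.
744 = 16P, so P* = 46.5.
Q* = 722 − 8(46.5) = 350.

Q* = 350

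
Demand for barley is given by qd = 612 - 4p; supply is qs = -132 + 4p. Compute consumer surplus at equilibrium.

Equilibrium: 612 - 4p = -132 + 4p gives p* = 93, q* = 240.
Demand choke price (qd = 0): p = 153.
CS = ½(153 − 93)(240) = 7200.

Consumer surplus = 7200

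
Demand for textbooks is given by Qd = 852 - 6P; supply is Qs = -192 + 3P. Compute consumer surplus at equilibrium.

Consumer surplus = 2028

Equilibrium: 852 - 6P = -192 + 3P gives P* = 116, Q* = 156.
Demand choke price (Qd = 0): P = 142.
CS = ½(142 − 116)(156) = 2028.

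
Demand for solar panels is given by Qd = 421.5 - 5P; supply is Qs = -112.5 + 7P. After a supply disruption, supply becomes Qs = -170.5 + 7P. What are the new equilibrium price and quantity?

Original equilibrium: P* = 44.5, Q* = 199.
New equilibrium: 421.5 - 5P = -170.5 + 7P, so 592 = 12P and P' = 148/3; Q' = 421.5 − 5(148/3) = 1049/6.

P' = 148/3, Q' = 1049/6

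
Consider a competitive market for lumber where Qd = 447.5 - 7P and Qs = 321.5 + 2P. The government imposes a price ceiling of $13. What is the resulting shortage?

Shortage = 9

Equilibrium price would be P* = 14, so the ceiling at 13 binds.
At P = 13: Qd = 447.5 − 7(13) = 356.5, Qs = 321.5 + 2(13) = 347.5.
Shortage = 356.5 − 347.5 = 9.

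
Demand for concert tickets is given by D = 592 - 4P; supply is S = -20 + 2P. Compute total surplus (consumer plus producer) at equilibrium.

Equilibrium: 592 - 4P = -20 + 2P gives P* = 102, Q* = 184.
Demand choke price: P = 148; supply starts at P = 10.
CS = ½(148 − 102)(184) = 4232; PS = ½(102 − 10)(184) = 8464.

Total surplus = 12696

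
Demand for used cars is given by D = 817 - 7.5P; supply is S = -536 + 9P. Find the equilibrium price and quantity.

P* = 82, Q* = 202

Set D = S: 817 - 7.5P = -536 + 9P.
1353 = 16.5P, so P* = 82.
Q* = 817 − 7.5(82) = 202.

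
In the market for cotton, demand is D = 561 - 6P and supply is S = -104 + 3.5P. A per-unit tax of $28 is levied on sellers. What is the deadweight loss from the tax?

Deadweight loss = 16464/19

Pre-tax equilibrium: P* = 70, Q* = 141.
Tax on sellers shifts supply to S = -104 + 3.5(P − 28) = -202 + 3.5P.
561 - 6P = -202 + 3.5P gives buyer price Pb = 1526/19; sellers receive Ps = 1526/19 − 28 = 994/19.
New quantity: Q = 561 − 6(1526/19) = 1503/19.
DWL = ½ × 28 × (141 − 1503/19) = 16464/19.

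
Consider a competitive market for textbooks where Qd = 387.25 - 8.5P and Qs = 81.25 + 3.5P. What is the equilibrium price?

Set Qd = Qs: 387.25 - 8.5P = 81.25 + 3.5P.
306 = 12P, so P* = 25.5.
Q* = 387.25 − 8.5(25.5) = 170.5.

P* = 25.5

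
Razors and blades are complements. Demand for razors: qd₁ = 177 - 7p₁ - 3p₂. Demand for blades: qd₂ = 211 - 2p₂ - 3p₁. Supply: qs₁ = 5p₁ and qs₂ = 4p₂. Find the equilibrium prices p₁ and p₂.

p₁ = 143/21, p₂ = 667/21

Market 1: 177 - 7p₁ - 3p₂ = 5p₁ → 12p₁ + 3p₂ = 177.
Market 2: 6p₂ + 3p₁ = 211.
Eliminating p₂: 6×(1) − 3×(2) gives 63p₁ = 429, so p₁ = 143/21.
Back-substitute into (2): p₂ = (211 − 3×143/21) / 6 = 667/21.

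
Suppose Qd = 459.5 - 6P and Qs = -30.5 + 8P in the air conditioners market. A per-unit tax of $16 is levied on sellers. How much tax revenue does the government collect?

Pre-tax equilibrium: P* = 35, Q* = 249.5.
Tax on sellers shifts supply to Qs = -30.5 + 8(P − 16) = -158.5 + 8P.
459.5 - 6P = -158.5 + 8P gives buyer price Pb = 309/7; sellers receive Ps = 309/7 − 16 = 197/7.
New quantity: Q = 459.5 − 6(309/7) = 2725/14.
Revenue = 16 × 2725/14 = 21800/7.

Tax revenue = 21800/7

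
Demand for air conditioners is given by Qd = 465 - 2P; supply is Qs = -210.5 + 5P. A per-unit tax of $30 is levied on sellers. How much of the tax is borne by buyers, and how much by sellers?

Buyers bear 150/7, sellers bear 60/7

Pre-tax equilibrium: P* = 96.5, Q* = 272.
Tax on sellers shifts supply to Qs = -210.5 + 5(P − 30) = -360.5 + 5P.
465 - 2P = -360.5 + 5P gives buyer price Pb = 1651/14; sellers receive Ps = 1651/14 − 30 = 1231/14.
New quantity: Q = 465 − 2(1651/14) = 1604/7.
Buyer burden = 1651/14 − 96.5 = 150/7; seller burden = 96.5 − 1231/14 = 60/7.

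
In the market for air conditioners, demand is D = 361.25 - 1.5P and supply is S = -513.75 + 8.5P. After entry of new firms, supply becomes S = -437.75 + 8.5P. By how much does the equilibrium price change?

ΔP = -7.6

Original equilibrium: P* = 87.5, Q* = 230.
New equilibrium: 361.25 - 1.5P = -437.75 + 8.5P, so 799 = 10P and P' = 79.9; Q' = 361.25 − 1.5(79.9) = 241.4.
Change in price: 79.9 − 87.5 = -7.6.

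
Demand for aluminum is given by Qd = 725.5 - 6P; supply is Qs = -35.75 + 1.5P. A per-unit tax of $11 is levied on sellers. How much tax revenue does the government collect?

Tax revenue = 1136.3

Pre-tax equilibrium: P* = 101.5, Q* = 116.5.
Tax on sellers shifts supply to Qs = -35.75 + 1.5(P − 11) = -52.25 + 1.5P.
725.5 - 6P = -52.25 + 1.5P gives buyer price Pb = 103.7; sellers receive Ps = 103.7 − 11 = 92.7.
New quantity: Q = 725.5 − 6(103.7) = 103.3.
Revenue = 11 × 103.3 = 1136.3.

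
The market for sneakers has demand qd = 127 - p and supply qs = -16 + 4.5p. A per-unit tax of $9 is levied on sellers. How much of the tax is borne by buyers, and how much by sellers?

Pre-tax equilibrium: p* = 26, q* = 101.
Tax on sellers shifts supply to qs = -16 + 4.5(p − 9) = -56.5 + 4.5p.
127 - p = -56.5 + 4.5p gives buyer price pb = 367/11; sellers receive ps = 367/11 − 9 = 268/11.
New quantity: q = 127 − 1(367/11) = 1030/11.
Buyer burden = 367/11 − 26 = 81/11; seller burden = 26 − 268/11 = 18/11.

Buyers bear 81/11, sellers bear 18/11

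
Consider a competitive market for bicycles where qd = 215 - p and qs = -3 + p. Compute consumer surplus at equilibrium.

Equilibrium: 215 - p = -3 + p gives p* = 109, q* = 106.
Demand choke price (qd = 0): p = 215.
CS = ½(215 − 109)(106) = 5618.

Consumer surplus = 5618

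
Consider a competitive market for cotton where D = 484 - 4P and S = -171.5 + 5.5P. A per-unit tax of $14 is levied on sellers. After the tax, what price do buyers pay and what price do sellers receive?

Buyers pay 1465/19, sellers receive 1199/19

Pre-tax equilibrium: P* = 69, Q* = 208.
Tax on sellers shifts supply to S = -171.5 + 5.5(P − 14) = -248.5 + 5.5P.
484 - 4P = -248.5 + 5.5P gives buyer price Pb = 1465/19; sellers receive Ps = 1465/19 − 14 = 1199/19.
New quantity: Q = 484 − 4(1465/19) = 3336/19.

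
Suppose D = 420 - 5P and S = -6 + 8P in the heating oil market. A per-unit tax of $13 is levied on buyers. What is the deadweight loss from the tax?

Deadweight loss = 260

Pre-tax equilibrium: P* = 426/13, Q* = 3330/13.
Tax on buyers shifts demand to D = 420 − 5(P + 13) = 355 - 5P.
355 - 5P = -6 + 8P gives seller price Ps = 361/13; buyers pay Pb = 361/13 + 13 = 530/13.
New quantity: Q = 420 − 5(530/13) = 2810/13.
DWL = ½ × 13 × (3330/13 − 2810/13) = 260.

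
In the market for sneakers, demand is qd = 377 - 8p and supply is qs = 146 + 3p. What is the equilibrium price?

p* = 21

Set qd = qs: 377 - 8p = 146 + 3p.
231 = 11p, so p* = 21.
q* = 377 − 8(21) = 209.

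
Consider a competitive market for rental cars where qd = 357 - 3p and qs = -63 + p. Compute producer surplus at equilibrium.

Producer surplus = 882

Equilibrium: 357 - 3p = -63 + p gives p* = 105, q* = 42.
Supply starts at p = 63 (where qs = 0).
PS = ½(105 − 63)(42) = 882.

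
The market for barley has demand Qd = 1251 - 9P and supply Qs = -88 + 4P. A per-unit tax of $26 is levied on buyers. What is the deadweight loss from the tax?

Deadweight loss = 936

Pre-tax equilibrium: P* = 103, Q* = 324.
Tax on buyers shifts demand to Qd = 1251 − 9(P + 26) = 1017 - 9P.
1017 - 9P = -88 + 4P gives seller price Ps = 85; buyers pay Pb = 85 + 26 = 111.
New quantity: Q = 1251 − 9(111) = 252.
DWL = ½ × 26 × (324 − 252) = 936.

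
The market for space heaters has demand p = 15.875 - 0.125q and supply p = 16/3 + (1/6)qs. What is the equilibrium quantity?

Set the two price expressions equal: 15.875 - 0.125q = 16/3 + (1/6)q.
253/24 = (7/24)q, so q* = 253/7.
p* = 15.875 − (0.125)(253/7) = 159/14.

q* = 253/7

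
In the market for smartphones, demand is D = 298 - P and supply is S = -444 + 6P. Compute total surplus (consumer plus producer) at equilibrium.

Total surplus = 21504

Equilibrium: 298 - P = -444 + 6P gives P* = 106, Q* = 192.
Demand choke price: P = 298; supply starts at P = 74.
CS = ½(298 − 106)(192) = 18432; PS = ½(106 − 74)(192) = 3072.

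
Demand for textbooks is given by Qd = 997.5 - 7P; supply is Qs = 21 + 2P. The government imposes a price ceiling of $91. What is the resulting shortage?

Shortage = 157.5

Equilibrium price would be P* = 108.5, so the ceiling at 91 binds.
At P = 91: Qd = 997.5 − 7(91) = 360.5, Qs = 21 + 2(91) = 203.
Shortage = 360.5 − 203 = 157.5.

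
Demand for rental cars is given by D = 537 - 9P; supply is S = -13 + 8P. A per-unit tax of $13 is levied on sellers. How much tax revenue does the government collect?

Pre-tax equilibrium: P* = 550/17, Q* = 4179/17.
Tax on sellers shifts supply to S = -13 + 8(P − 13) = -117 + 8P.
537 - 9P = -117 + 8P gives buyer price Pb = 654/17; sellers receive Ps = 654/17 − 13 = 433/17.
New quantity: Q = 537 − 9(654/17) = 3243/17.
Revenue = 13 × 3243/17 = 42159/17.

Tax revenue = 42159/17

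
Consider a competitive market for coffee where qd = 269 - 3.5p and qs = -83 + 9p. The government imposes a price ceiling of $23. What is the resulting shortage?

Equilibrium price would be p* = 28.16, so the ceiling at 23 binds.
At p = 23: qd = 269 − 3.5(23) = 188.5, qs = -83 + 9(23) = 124.
Shortage = 188.5 − 124 = 64.5.

Shortage = 64.5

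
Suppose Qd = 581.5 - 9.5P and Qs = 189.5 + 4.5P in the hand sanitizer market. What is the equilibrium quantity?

Set Qd = Qs: 581.5 - 9.5P = 189.5 + 4.5P.
392 = 14P, so P* = 28.
Q* = 581.5 − 9.5(28) = 315.5.

Q* = 315.5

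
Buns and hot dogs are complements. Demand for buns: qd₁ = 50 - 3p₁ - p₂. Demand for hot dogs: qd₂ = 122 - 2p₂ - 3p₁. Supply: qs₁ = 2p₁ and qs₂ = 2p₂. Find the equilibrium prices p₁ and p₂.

p₁ = 78/17, p₂ = 460/17

Market 1: 50 - 3p₁ - p₂ = 2p₁ → 5p₁ + p₂ = 50.
Market 2: 4p₂ + 3p₁ = 122.
Eliminating p₂: 4×(1) − 1×(2) gives 17p₁ = 78, so p₁ = 78/17.
Back-substitute into (2): p₂ = (122 − 3×78/17) / 4 = 460/17.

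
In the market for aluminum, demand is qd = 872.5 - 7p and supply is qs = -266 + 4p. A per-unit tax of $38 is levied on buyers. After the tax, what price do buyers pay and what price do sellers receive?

Buyers pay 2581/22, sellers receive 1745/22

Pre-tax equilibrium: p* = 103.5, q* = 148.
Tax on buyers shifts demand to qd = 872.5 − 7(p + 38) = 606.5 - 7p.
606.5 - 7p = -266 + 4p gives seller price ps = 1745/22; buyers pay pb = 1745/22 + 38 = 2581/22.
New quantity: q = 872.5 − 7(2581/22) = 564/11.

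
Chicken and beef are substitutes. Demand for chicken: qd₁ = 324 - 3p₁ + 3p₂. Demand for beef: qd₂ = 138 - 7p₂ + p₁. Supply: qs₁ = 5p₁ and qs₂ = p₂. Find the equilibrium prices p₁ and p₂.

p₁ = 3006/61, p₂ = 1428/61

Market 1: 324 - 3p₁ + 3p₂ = 5p₁ → 8p₁ - 3p₂ = 324.
Market 2: 8p₂ - p₁ = 138.
Eliminating p₂: 8×(1) + 3×(2) gives 61p₁ = 3006, so p₁ = 3006/61.
Back-substitute into (2): p₂ = (138 + 1×3006/61) / 8 = 1428/61.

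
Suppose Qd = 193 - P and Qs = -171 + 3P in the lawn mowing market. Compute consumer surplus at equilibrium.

Equilibrium: 193 - P = -171 + 3P gives P* = 91, Q* = 102.
Demand choke price (Qd = 0): P = 193.
CS = ½(193 − 91)(102) = 5202.

Consumer surplus = 5202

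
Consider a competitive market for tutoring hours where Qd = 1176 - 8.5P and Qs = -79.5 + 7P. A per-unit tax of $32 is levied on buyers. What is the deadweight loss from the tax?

Deadweight loss = 60928/31

Pre-tax equilibrium: P* = 81, Q* = 487.5.
Tax on buyers shifts demand to Qd = 1176 − 8.5(P + 32) = 904 - 8.5P.
904 - 8.5P = -79.5 + 7P gives seller price Ps = 1967/31; buyers pay Pb = 1967/31 + 32 = 2959/31.
New quantity: Q = 1176 − 8.5(2959/31) = 22609/62.
DWL = ½ × 32 × (487.5 − 22609/62) = 60928/31.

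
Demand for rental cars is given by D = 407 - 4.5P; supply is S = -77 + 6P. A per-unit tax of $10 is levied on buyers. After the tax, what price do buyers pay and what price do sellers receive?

Pre-tax equilibrium: P* = 968/21, Q* = 1397/7.
Tax on buyers shifts demand to D = 407 − 4.5(P + 10) = 362 - 4.5P.
362 - 4.5P = -77 + 6P gives seller price Ps = 878/21; buyers pay Pb = 878/21 + 10 = 1088/21.
New quantity: Q = 407 − 4.5(1088/21) = 1217/7.

Buyers pay 1088/21, sellers receive 878/21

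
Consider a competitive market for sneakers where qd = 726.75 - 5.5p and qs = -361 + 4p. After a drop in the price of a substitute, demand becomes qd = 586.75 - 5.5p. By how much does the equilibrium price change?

Δp = -280/19

Original equilibrium: p* = 114.5, q* = 97.
New equilibrium: 586.75 - 5.5p = -361 + 4p, so 947.75 = 9.5p and p' = 3791/38; q' = 586.75 − 5.5(3791/38) = 723/19.
Change in price: 3791/38 − 114.5 = -280/19.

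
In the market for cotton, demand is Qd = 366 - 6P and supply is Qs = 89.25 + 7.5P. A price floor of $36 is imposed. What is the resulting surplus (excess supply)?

Equilibrium price would be P* = 20.5, so the floor at 36 binds.
At P = 36: Qd = 150, Qs = 359.25.
Surplus = 359.25 − 150 = 209.25.

Surplus = 209.25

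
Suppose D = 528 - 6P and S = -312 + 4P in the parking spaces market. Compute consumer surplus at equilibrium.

Equilibrium: 528 - 6P = -312 + 4P gives P* = 84, Q* = 24.
Demand choke price (D = 0): P = 88.
CS = ½(88 − 84)(24) = 48.

Consumer surplus = 48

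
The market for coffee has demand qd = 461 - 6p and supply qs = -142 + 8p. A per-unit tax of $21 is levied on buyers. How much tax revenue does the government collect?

Pre-tax equilibrium: p* = 603/14, q* = 1418/7.
Tax on buyers shifts demand to qd = 461 − 6(p + 21) = 335 - 6p.
335 - 6p = -142 + 8p gives seller price ps = 477/14; buyers pay pb = 477/14 + 21 = 771/14.
New quantity: q = 461 − 6(771/14) = 914/7.
Revenue = 21 × 914/7 = 2742.

Tax revenue = 2742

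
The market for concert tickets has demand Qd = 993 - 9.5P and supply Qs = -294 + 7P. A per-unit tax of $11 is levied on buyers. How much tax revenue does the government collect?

Tax revenue = 6853/3

Pre-tax equilibrium: P* = 78, Q* = 252.
Tax on buyers shifts demand to Qd = 993 − 9.5(P + 11) = 888.5 - 9.5P.
888.5 - 9.5P = -294 + 7P gives seller price Ps = 215/3; buyers pay Pb = 215/3 + 11 = 248/3.
New quantity: Q = 993 − 9.5(248/3) = 623/3.
Revenue = 11 × 623/3 = 6853/3.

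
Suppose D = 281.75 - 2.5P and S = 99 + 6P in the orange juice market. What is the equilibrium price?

P* = 21.5

Set D = S: 281.75 - 2.5P = 99 + 6P.
182.75 = 8.5P, so P* = 21.5.
Q* = 281.75 − 2.5(21.5) = 228.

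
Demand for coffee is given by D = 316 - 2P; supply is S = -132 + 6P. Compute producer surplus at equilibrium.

Equilibrium: 316 - 2P = -132 + 6P gives P* = 56, Q* = 204.
Supply starts at P = 22 (where S = 0).
PS = ½(56 − 22)(204) = 3468.

Producer surplus = 3468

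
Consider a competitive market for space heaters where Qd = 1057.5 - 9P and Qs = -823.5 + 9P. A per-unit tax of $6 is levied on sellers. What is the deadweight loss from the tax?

Deadweight loss = 81

Pre-tax equilibrium: P* = 104.5, Q* = 117.
Tax on sellers shifts supply to Qs = -823.5 + 9(P − 6) = -877.5 + 9P.
1057.5 - 9P = -877.5 + 9P gives buyer price Pb = 107.5; sellers receive Ps = 107.5 − 6 = 101.5.
New quantity: Q = 1057.5 − 9(107.5) = 90.
DWL = ½ × 6 × (117 − 90) = 81.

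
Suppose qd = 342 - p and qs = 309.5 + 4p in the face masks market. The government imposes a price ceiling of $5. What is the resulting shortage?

Equilibrium price would be p* = 6.5, so the ceiling at 5 binds.
At p = 5: qd = 342 − 1(5) = 337, qs = 309.5 + 4(5) = 329.5.
Shortage = 337 − 329.5 = 7.5.

Shortage = 7.5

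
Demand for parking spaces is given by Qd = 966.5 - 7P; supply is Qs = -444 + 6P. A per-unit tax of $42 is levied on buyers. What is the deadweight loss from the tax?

Pre-tax equilibrium: P* = 108.5, Q* = 207.
Tax on buyers shifts demand to Qd = 966.5 − 7(P + 42) = 672.5 - 7P.
672.5 - 7P = -444 + 6P gives seller price Ps = 2233/26; buyers pay Pb = 2233/26 + 42 = 3325/26.
New quantity: Q = 966.5 − 7(3325/26) = 927/13.
DWL = ½ × 42 × (207 − 927/13) = 37044/13.

Deadweight loss = 37044/13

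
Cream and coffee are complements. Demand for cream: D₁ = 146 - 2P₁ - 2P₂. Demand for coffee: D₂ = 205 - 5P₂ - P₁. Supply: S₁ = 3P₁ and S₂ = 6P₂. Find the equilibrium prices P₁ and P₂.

Market 1: 146 - 2P₁ - 2P₂ = 3P₁ → 5P₁ + 2P₂ = 146.
Market 2: 11P₂ + P₁ = 205.
Eliminating P₂: 11×(1) − 2×(2) gives 53P₁ = 1196, so P₁ = 1196/53.
Back-substitute into (2): P₂ = (205 − 1×1196/53) / 11 = 879/53.

P₁ = 1196/53, P₂ = 879/53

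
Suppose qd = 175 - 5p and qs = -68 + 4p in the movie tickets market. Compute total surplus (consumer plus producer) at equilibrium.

Total surplus = 360

Equilibrium: 175 - 5p = -68 + 4p gives p* = 27, q* = 40.
Demand choke price: p = 35; supply starts at p = 17.
CS = ½(35 − 27)(40) = 160; PS = ½(27 − 17)(40) = 200.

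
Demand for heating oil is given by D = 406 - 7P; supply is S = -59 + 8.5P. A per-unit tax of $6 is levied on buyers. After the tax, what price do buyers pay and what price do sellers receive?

Buyers pay 1032/31, sellers receive 846/31

Pre-tax equilibrium: P* = 30, Q* = 196.
Tax on buyers shifts demand to D = 406 − 7(P + 6) = 364 - 7P.
364 - 7P = -59 + 8.5P gives seller price Ps = 846/31; buyers pay Pb = 846/31 + 6 = 1032/31.
New quantity: Q = 406 − 7(1032/31) = 5362/31.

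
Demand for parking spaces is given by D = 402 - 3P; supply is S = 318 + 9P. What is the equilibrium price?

P* = 7

Set D = S: 402 - 3P = 318 + 9P.
84 = 12P, so P* = 7.
Q* = 402 − 3(7) = 381.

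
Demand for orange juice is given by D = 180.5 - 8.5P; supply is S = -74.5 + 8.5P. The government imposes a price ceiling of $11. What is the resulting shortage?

Shortage = 68

Equilibrium price would be P* = 15, so the ceiling at 11 binds.
At P = 11: D = 180.5 − 8.5(11) = 87, S = -74.5 + 8.5(11) = 19.
Shortage = 87 − 19 = 68.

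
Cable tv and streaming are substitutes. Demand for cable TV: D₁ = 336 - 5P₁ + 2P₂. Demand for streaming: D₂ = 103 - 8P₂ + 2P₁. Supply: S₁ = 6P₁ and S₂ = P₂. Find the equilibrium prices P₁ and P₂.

P₁ = 34, P₂ = 19

Market 1: 336 - 5P₁ + 2P₂ = 6P₁ → 11P₁ - 2P₂ = 336.
Market 2: 9P₂ - 2P₁ = 103.
Eliminating P₂: 9×(1) + 2×(2) gives 95P₁ = 3230, so P₁ = 34.
Back-substitute into (2): P₂ = (103 + 2×34) / 9 = 19.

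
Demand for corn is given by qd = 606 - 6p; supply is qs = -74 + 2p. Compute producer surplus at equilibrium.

Equilibrium: 606 - 6p = -74 + 2p gives p* = 85, q* = 96.
Supply starts at p = 37 (where qs = 0).
PS = ½(85 − 37)(96) = 2304.

Producer surplus = 2304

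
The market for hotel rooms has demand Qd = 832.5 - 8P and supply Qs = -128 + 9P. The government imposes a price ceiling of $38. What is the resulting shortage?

Equilibrium price would be P* = 56.5, so the ceiling at 38 binds.
At P = 38: Qd = 832.5 − 8(38) = 528.5, Qs = -128 + 9(38) = 214.
Shortage = 528.5 − 214 = 314.5.

Shortage = 314.5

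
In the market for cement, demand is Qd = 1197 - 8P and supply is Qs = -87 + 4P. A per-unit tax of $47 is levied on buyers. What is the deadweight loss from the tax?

Deadweight loss = 8836/3

Pre-tax equilibrium: P* = 107, Q* = 341.
Tax on buyers shifts demand to Qd = 1197 − 8(P + 47) = 821 - 8P.
821 - 8P = -87 + 4P gives seller price Ps = 227/3; buyers pay Pb = 227/3 + 47 = 368/3.
New quantity: Q = 1197 − 8(368/3) = 647/3.
DWL = ½ × 47 × (341 − 647/3) = 8836/3.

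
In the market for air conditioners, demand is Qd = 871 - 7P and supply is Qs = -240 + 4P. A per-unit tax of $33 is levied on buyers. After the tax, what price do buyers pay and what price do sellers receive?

Pre-tax equilibrium: P* = 101, Q* = 164.
Tax on buyers shifts demand to Qd = 871 − 7(P + 33) = 640 - 7P.
640 - 7P = -240 + 4P gives seller price Ps = 80; buyers pay Pb = 80 + 33 = 113.
New quantity: Q = 871 − 7(113) = 80.

Buyers pay $113, sellers receive $80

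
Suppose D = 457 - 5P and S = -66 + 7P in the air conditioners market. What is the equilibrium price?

Set D = S: 457 - 5P = -66 + 7P.
523 = 12P, so P* = 523/12.
Q* = 457 − 5(523/12) = 2869/12.

P* = 523/12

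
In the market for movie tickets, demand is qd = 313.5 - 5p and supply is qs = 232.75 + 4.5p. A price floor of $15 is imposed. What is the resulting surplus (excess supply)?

Equilibrium price would be p* = 8.5, so the floor at 15 binds.
At p = 15: qd = 238.5, qs = 300.25.
Surplus = 300.25 − 238.5 = 61.75.

Surplus = 61.75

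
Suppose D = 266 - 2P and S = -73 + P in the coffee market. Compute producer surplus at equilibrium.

Equilibrium: 266 - 2P = -73 + P gives P* = 113, Q* = 40.
Supply starts at P = 73 (where S = 0).
PS = ½(113 − 73)(40) = 800.

Producer surplus = 800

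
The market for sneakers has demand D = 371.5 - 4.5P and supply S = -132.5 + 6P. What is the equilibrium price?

Set D = S: 371.5 - 4.5P = -132.5 + 6P.
504 = 10.5P, so P* = 48.
Q* = 371.5 − 4.5(48) = 155.5.

P* = 48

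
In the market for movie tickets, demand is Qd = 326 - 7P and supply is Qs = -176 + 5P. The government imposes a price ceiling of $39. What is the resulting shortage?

Shortage = 34

Equilibrium price would be P* = 251/6, so the ceiling at 39 binds.
At P = 39: Qd = 326 − 7(39) = 53, Qs = -176 + 5(39) = 19.
Shortage = 53 − 19 = 34.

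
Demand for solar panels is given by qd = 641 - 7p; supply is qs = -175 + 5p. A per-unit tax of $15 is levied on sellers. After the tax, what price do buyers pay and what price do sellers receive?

Pre-tax equilibrium: p* = 68, q* = 165.
Tax on sellers shifts supply to qs = -175 + 5(p − 15) = -250 + 5p.
641 - 7p = -250 + 5p gives buyer price pb = 74.25; sellers receive ps = 74.25 − 15 = 59.25.
New quantity: q = 641 − 7(74.25) = 121.25.

Buyers pay $74.25, sellers receive $59.25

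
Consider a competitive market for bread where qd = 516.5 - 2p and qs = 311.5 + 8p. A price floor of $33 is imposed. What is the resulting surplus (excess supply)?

Surplus = 125

Equilibrium price would be p* = 20.5, so the floor at 33 binds.
At p = 33: qd = 450.5, qs = 575.5.
Surplus = 575.5 − 450.5 = 125.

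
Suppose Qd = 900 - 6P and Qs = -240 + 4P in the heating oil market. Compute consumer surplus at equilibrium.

Consumer surplus = 3888

Equilibrium: 900 - 6P = -240 + 4P gives P* = 114, Q* = 216.
Demand choke price (Qd = 0): P = 150.
CS = ½(150 − 114)(216) = 3888.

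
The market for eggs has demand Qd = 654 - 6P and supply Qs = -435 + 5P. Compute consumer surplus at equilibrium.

Equilibrium: 654 - 6P = -435 + 5P gives P* = 99, Q* = 60.
Demand choke price (Qd = 0): P = 109.
CS = ½(109 − 99)(60) = 300.

Consumer surplus = 300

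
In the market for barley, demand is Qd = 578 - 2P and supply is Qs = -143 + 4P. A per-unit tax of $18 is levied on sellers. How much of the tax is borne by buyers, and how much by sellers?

Buyers bear $12, sellers bear $6

Pre-tax equilibrium: P* = 721/6, Q* = 1013/3.
Tax on sellers shifts supply to Qs = -143 + 4(P − 18) = -215 + 4P.
578 - 2P = -215 + 4P gives buyer price Pb = 793/6; sellers receive Ps = 793/6 − 18 = 685/6.
New quantity: Q = 578 − 2(793/6) = 941/3.
Buyer burden = 793/6 − 721/6 = 12; seller burden = 721/6 − 685/6 = 6.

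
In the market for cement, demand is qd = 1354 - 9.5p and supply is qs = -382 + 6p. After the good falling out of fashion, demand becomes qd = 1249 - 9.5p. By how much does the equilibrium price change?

Original equilibrium: p* = 112, q* = 290.
New equilibrium: 1249 - 9.5p = -382 + 6p, so 1631 = 15.5p and p' = 3262/31; q' = 1249 − 9.5(3262/31) = 7730/31.
Change in price: 3262/31 − 112 = -210/31.

Δp = -210/31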